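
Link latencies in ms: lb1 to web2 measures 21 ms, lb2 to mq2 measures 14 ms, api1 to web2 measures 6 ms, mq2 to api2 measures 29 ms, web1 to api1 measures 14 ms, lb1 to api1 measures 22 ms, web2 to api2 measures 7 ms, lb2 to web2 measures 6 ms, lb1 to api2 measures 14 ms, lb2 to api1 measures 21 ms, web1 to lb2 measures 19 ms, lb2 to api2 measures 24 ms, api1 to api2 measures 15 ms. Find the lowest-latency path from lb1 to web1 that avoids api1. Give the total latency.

Comparing a few candidate routes:
lb1→api2→web2→lb2→web1: 14 + 7 + 6 + 19 = 46
lb1→web2→lb2→web1: 21 + 6 + 19 = 46
lb1→api2→lb2→web1: 14 + 24 + 19 = 57
Best route has total 46 ms.

46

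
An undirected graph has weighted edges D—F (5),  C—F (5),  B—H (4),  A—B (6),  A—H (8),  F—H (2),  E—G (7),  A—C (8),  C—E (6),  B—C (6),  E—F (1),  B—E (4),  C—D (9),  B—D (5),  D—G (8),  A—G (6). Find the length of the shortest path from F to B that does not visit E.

6

Checking several routes:
F -> H -> B: 2 + 4 = 6
F -> C -> B: 5 + 6 = 11
F -> D -> B: 5 + 5 = 10
The minimum is 6.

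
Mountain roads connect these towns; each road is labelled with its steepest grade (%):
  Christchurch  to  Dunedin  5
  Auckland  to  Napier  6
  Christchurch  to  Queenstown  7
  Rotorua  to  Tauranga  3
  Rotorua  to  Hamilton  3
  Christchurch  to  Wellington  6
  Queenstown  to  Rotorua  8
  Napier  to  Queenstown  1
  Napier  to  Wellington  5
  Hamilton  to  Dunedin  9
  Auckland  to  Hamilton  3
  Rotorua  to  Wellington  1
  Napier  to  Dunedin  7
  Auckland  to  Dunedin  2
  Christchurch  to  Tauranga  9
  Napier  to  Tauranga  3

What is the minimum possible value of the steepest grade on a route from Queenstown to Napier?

1

A few of the Queenstown→Napier routes:
Queenstown-Christchurch-Wellington-Napier: max(7, 6, 5) = 7
Queenstown-Christchurch-Wellington-Rotorua-Tauranga-Napier: max(7, 6, 1, 3, 3) = 7
Queenstown-Napier: max(1) = 1
Queenstown-Christchurch-Wellington-Rotorua-Hamilton-Auckland-Napier: max(7, 6, 1, 3, 3, 6) = 7
Queenstown-Christchurch-Wellington-Rotorua-Hamilton-Auckland-Dunedin-Napier: max(7, 6, 1, 3, 3, 2, 7) = 7
Smallest bottleneck: 1%.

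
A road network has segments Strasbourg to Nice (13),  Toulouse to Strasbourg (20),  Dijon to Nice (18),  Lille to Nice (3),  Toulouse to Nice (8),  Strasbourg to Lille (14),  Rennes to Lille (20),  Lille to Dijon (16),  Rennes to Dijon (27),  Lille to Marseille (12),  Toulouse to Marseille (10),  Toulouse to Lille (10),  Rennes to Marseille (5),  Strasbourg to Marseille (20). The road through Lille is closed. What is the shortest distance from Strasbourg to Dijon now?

A few of the Strasbourg→Dijon routes:
Strasbourg → Marseille → Rennes → Dijon: 20 + 5 + 27 = 52
Strasbourg → Toulouse → Nice → Dijon: 20 + 8 + 18 = 46
Strasbourg → Nice → Dijon: 13 + 18 = 31
Shortest: 31 km.

31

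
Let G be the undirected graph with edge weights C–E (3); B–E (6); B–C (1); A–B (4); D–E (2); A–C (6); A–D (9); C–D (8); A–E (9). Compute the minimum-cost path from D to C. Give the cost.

5

A few of the D→C routes:
D -> C: 8
D -> E -> B -> C: 2 + 6 + 1 = 9
D -> E -> C: 2 + 3 = 5
Best route has total 5.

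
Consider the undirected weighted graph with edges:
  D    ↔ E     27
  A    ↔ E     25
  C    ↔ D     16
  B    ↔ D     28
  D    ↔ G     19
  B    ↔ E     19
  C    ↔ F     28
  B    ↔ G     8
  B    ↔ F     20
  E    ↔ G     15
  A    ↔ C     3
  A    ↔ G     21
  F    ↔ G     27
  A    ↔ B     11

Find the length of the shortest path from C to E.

Comparing a few candidate routes:
C→A→E: 3 + 25 = 28
C→A→B→G→E: 3 + 11 + 8 + 15 = 37
C→A→B→E: 3 + 11 + 19 = 33
C→A→G→E: 3 + 21 + 15 = 39
The minimum is 28.

28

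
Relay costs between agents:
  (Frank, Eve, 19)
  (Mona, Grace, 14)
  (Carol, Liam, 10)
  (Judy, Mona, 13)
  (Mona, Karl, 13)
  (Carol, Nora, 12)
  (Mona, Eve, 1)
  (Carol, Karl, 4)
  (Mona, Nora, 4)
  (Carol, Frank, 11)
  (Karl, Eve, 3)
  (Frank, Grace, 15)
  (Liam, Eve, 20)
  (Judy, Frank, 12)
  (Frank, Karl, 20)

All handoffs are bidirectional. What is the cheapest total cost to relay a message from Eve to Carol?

7

Some routes from Eve to Carol:
Eve-Mona-Nora-Carol: 1 + 4 + 12 = 17
Eve-Karl-Carol: 3 + 4 = 7
Eve-Mona-Karl-Carol: 1 + 13 + 4 = 18
Shortest: 7.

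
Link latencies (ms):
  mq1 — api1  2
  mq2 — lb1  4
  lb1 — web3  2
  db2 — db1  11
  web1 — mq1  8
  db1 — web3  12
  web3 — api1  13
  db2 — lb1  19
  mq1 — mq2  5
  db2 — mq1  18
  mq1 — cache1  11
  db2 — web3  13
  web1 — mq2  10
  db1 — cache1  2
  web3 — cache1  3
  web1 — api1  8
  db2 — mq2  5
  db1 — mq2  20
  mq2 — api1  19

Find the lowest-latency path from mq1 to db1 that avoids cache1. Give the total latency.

21

Some routes from mq1 to db1 avoiding cache1:
mq1→mq2→db1: 5 + 20 = 25
mq1→mq2→db2→db1: 5 + 5 + 11 = 21
mq1→mq2→lb1→web3→db1: 5 + 4 + 2 + 12 = 23
Shortest: 21 ms.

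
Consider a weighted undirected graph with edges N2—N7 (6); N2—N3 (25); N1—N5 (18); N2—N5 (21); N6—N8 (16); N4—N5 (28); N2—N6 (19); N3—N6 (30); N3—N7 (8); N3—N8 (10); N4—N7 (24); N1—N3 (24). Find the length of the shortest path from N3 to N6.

26

Checking several routes:
N3 → N6: 30
N3 → N2 → N6: 25 + 19 = 44
N3 → N7 → N2 → N6: 8 + 6 + 19 = 33
N3 → N8 → N6: 10 + 16 = 26
N3 → N1 → N5 → N2 → N6: 24 + 18 + 21 + 19 = 82
Best route has total 26.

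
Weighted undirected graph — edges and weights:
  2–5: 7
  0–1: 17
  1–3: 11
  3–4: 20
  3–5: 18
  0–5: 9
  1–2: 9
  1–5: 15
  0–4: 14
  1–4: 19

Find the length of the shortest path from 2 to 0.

16

Comparing a few candidate routes:
2 - 1 - 0: 9 + 17 = 26
2 - 1 - 5 - 0: 9 + 15 + 9 = 33
2 - 5 - 1 - 0: 7 + 15 + 17 = 39
2 - 1 - 4 - 0: 9 + 19 + 14 = 42
2 - 5 - 0: 7 + 9 = 16
Best route has total 16.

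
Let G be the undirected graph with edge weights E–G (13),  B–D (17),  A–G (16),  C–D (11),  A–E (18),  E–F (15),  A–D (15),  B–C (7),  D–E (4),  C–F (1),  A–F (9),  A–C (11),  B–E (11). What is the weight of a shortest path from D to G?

17

A few of the D→G routes:
D-E-G: 4 + 13 = 17
D-A-G: 15 + 16 = 31
D-C-A-G: 11 + 11 + 16 = 38
D-C-F-A-G: 11 + 1 + 9 + 16 = 37
Best route has total 17.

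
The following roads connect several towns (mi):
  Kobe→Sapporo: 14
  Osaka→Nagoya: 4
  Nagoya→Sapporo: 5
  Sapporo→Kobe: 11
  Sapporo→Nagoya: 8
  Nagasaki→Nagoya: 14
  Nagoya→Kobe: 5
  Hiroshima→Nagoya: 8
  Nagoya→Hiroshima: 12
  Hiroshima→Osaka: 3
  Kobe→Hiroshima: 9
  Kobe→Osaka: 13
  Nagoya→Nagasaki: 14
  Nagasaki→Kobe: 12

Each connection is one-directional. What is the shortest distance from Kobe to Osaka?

12

Routes from Kobe to Osaka:
Kobe -> Sapporo -> Nagoya -> Hiroshima -> Osaka: 14 + 8 + 12 + 3 = 37
Kobe -> Osaka: 13
Kobe -> Hiroshima -> Osaka: 9 + 3 = 12
The minimum is 12 mi.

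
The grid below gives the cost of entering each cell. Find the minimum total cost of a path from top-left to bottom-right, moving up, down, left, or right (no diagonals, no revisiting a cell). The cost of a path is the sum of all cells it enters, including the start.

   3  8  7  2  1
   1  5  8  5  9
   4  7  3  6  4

28

One optimal route is [0,0]→[1,0]→[2,0]→[2,1]→[2,2]→[2,3]→[2,4].
Its cost is 3 + 1 + 4 + 7 + 3 + 6 + 4 = 28.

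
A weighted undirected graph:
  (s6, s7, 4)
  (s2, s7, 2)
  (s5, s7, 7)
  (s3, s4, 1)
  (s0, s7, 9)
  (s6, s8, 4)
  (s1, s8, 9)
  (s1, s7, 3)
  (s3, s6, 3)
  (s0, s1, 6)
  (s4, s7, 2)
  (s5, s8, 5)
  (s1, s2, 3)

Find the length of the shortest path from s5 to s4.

9

Comparing a few candidate routes:
s5 -> s7 -> s4: 7 + 2 = 9
s5 -> s7 -> s6 -> s3 -> s4: 7 + 4 + 3 + 1 = 15
s5 -> s8 -> s6 -> s3 -> s4: 5 + 4 + 3 + 1 = 13
s5 -> s8 -> s6 -> s7 -> s4: 5 + 4 + 4 + 2 = 15
Shortest: 9.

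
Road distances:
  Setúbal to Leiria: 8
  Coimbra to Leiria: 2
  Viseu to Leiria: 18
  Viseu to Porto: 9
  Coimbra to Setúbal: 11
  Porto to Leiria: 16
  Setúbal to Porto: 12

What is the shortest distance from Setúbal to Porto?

12

Candidate routes:
Setúbal → Porto: 12
Setúbal → Leiria → Porto: 8 + 16 = 24
Setúbal → Coimbra → Leiria → Viseu → Porto: 11 + 2 + 18 + 9 = 40
Setúbal → Leiria → Viseu → Porto: 8 + 18 + 9 = 35
Setúbal → Coimbra → Leiria → Porto: 11 + 2 + 16 = 29
The minimum is 12.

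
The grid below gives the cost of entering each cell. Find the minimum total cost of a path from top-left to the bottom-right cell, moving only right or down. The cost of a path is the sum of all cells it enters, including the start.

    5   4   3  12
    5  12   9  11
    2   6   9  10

Path [0,0] -> [1,0] -> [2,0] -> [2,1] -> [2,2] -> [2,3]: 5 + 5 + 2 + 6 + 9 + 10 = 37.
For comparison, the top-then-right route costs 45.

37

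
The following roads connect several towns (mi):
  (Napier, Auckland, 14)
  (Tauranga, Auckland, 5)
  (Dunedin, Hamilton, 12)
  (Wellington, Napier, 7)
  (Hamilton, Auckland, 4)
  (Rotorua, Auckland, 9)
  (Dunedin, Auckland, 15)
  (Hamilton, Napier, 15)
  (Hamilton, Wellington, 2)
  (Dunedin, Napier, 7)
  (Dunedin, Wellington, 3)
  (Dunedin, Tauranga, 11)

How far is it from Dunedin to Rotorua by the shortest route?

Checking several routes:
Dunedin → Auckland → Rotorua: 15 + 9 = 24
Dunedin → Wellington → Hamilton → Auckland → Rotorua: 3 + 2 + 4 + 9 = 18
Dunedin → Tauranga → Auckland → Rotorua: 11 + 5 + 9 = 25
Dunedin → Hamilton → Auckland → Rotorua: 12 + 4 + 9 = 25
Shortest: 18 mi.

18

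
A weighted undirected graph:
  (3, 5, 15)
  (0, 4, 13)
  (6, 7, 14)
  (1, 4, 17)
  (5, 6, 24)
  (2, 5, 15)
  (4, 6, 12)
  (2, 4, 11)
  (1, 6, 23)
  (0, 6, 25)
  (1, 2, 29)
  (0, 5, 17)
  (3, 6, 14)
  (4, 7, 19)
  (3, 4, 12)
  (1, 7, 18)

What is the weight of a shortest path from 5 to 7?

Some routes from 5 to 7:
5 -> 2 -> 4 -> 7: 15 + 11 + 19 = 45
5 -> 3 -> 6 -> 7: 15 + 14 + 14 = 43
5 -> 6 -> 7: 24 + 14 = 38
The minimum is 38.

38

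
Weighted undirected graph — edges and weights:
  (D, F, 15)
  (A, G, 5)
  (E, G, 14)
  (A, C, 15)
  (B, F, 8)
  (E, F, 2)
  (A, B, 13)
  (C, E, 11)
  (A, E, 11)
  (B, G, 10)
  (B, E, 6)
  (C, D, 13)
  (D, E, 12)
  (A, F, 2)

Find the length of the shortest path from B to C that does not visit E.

25

Routes from B to C avoiding E:
B→G→A→C: 10 + 5 + 15 = 30
B→A→C: 13 + 15 = 28
B→F→A→C: 8 + 2 + 15 = 25
B→G→A→F→D→C: 10 + 5 + 2 + 15 + 13 = 45
B→F→D→C: 8 + 15 + 13 = 36
B→A→F→D→C: 13 + 2 + 15 + 13 = 43
The minimum is 25.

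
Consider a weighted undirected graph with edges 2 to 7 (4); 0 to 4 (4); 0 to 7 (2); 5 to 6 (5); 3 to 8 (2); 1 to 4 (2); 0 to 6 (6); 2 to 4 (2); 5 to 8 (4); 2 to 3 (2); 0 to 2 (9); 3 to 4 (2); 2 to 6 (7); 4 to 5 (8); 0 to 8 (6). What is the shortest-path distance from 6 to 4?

Some routes from 6 to 4:
6-2-3-4: 7 + 2 + 2 = 11
6-5-8-3-4: 5 + 4 + 2 + 2 = 13
6-0-4: 6 + 4 = 10
6-2-4: 7 + 2 = 9
Shortest: 9.

9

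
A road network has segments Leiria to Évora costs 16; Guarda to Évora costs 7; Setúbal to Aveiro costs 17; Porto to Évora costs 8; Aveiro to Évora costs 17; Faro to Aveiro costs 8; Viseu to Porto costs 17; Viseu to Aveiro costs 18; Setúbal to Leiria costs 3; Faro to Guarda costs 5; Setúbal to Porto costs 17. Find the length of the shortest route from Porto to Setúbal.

Checking several routes:
Porto → Setúbal: 17
Porto → Évora → Leiria → Setúbal: 8 + 16 + 3 = 27
Porto → Évora → Guarda → Faro → Aveiro → Setúbal: 8 + 7 + 5 + 8 + 17 = 45
Porto → Évora → Aveiro → Setúbal: 8 + 17 + 17 = 42
The minimum is 17.

17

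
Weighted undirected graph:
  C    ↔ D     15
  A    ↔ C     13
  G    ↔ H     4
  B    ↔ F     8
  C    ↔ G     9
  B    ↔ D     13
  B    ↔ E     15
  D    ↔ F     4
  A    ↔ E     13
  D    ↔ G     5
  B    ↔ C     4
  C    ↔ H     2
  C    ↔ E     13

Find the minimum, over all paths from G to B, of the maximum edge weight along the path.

Checking several routes:
G -> D -> B: max(5, 13) = 13
G -> D -> F -> B: max(5, 4, 8) = 8
G -> C -> E -> B: max(9, 13, 15) = 15
G -> H -> C -> B: max(4, 2, 4) = 4
G -> C -> B: max(9, 4) = 9
The minimum achievable maximum is 4.

4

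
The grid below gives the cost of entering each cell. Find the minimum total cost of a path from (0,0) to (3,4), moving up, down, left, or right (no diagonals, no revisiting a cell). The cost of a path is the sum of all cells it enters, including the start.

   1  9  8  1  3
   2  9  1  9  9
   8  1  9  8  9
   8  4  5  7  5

33

Best path: r0c0→r1c0→r2c0→r2c1→r3c1→r3c2→r3c3→r3c4
Cost: 1 + 2 + 8 + 1 + 4 + 5 + 7 + 5 = 33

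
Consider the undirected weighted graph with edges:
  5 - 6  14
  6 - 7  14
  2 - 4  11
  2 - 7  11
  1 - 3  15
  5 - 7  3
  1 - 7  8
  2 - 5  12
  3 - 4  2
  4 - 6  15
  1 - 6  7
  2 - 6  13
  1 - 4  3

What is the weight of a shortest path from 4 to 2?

11

Checking several routes:
4 - 2: 11
4 - 1 - 6 - 2: 3 + 7 + 13 = 23
4 - 6 - 2: 15 + 13 = 28
4 - 1 - 7 - 2: 3 + 8 + 11 = 22
4 - 1 - 7 - 5 - 2: 3 + 8 + 3 + 12 = 26
Shortest: 11.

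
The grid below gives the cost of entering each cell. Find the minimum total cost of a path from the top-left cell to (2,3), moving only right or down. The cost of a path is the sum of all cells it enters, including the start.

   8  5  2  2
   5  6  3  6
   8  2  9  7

30

Cheapest: r0c0→r0c1→r0c2→r0c3→r1c3→r2c3
  8 + 5 + 2 + 2 + 6 + 7 = 30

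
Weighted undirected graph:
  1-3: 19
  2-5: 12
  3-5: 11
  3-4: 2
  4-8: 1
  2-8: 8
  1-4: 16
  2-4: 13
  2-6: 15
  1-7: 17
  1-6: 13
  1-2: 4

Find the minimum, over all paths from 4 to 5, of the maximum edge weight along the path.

Checking several routes:
4 - 8 - 2 - 6 - 1 - 3 - 5: max(1, 8, 15, 13, 19, 11) = 19
4 - 2 - 5: max(13, 12) = 13
4 - 1 - 2 - 5: max(16, 4, 12) = 16
4 - 1 - 6 - 2 - 5: max(16, 13, 15, 12) = 16
4 - 8 - 2 - 5: max(1, 8, 12) = 12
4 - 3 - 5: max(2, 11) = 11
Smallest bottleneck: 11.

11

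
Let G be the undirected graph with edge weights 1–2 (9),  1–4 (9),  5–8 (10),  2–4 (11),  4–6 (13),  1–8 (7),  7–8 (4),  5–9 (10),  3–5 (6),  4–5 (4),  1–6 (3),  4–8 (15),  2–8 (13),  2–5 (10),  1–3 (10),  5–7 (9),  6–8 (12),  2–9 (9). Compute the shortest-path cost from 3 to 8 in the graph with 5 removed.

A few of the 3→8 routes:
3 - 1 - 8: 10 + 7 = 17
3 - 1 - 4 - 8: 10 + 9 + 15 = 34
3 - 1 - 2 - 8: 10 + 9 + 13 = 32
3 - 1 - 6 - 8: 10 + 3 + 12 = 25
Shortest: 17.

17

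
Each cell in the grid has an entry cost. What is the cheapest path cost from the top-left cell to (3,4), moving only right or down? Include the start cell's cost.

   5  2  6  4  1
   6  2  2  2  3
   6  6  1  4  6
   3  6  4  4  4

Path [0,0] -> [0,1] -> [1,1] -> [1,2] -> [2,2] -> [2,3] -> [3,3] -> [3,4]: 5 + 2 + 2 + 2 + 1 + 4 + 4 + 4 = 24.
(Top row then right column would cost 31.)

24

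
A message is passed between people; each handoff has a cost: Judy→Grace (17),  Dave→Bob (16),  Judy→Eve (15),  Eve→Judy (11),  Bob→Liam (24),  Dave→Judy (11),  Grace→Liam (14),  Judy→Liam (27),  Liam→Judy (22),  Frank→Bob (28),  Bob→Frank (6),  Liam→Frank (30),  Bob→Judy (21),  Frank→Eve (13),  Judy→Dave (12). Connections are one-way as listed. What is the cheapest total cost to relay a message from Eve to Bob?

39

Candidate routes:
Eve -> Judy -> Dave -> Bob: 11 + 12 + 16 = 39
Eve -> Judy -> Grace -> Liam -> Frank -> Bob: 11 + 17 + 14 + 30 + 28 = 100
Eve -> Judy -> Liam -> Frank -> Bob: 11 + 27 + 30 + 28 = 96
The minimum is 39.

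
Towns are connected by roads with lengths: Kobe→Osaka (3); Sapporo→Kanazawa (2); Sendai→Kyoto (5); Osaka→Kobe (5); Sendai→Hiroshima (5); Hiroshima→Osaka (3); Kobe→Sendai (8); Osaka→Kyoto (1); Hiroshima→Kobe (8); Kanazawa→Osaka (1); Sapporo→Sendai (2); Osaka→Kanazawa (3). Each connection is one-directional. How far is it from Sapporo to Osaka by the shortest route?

3

Paths from Sapporo to Osaka:
Sapporo-Kanazawa-Osaka: 2 + 1 = 3
Sapporo-Sendai-Hiroshima-Osaka: 2 + 5 + 3 = 10
Sapporo-Sendai-Hiroshima-Kobe-Osaka: 2 + 5 + 8 + 3 = 18
Best route has total 3.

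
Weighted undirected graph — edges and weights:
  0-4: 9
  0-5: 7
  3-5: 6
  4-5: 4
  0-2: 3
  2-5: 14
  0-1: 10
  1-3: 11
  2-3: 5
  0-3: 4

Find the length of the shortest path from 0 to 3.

4

Some routes from 0 to 3:
0 → 3: 4
0 → 5 → 3: 7 + 6 = 13
0 → 4 → 5 → 3: 9 + 4 + 6 = 19
0 → 2 → 3: 3 + 5 = 8
The minimum is 4.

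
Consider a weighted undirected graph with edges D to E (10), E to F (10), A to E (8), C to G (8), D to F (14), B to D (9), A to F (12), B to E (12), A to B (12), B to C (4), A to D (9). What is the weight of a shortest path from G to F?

34

Comparing a few candidate routes:
G→C→B→D→A→F: 8 + 4 + 9 + 9 + 12 = 42
G→C→B→D→E→F: 8 + 4 + 9 + 10 + 10 = 41
G→C→B→E→F: 8 + 4 + 12 + 10 = 34
G→C→B→A→F: 8 + 4 + 12 + 12 = 36
G→C→B→D→F: 8 + 4 + 9 + 14 = 35
G→C→B→A→E→F: 8 + 4 + 12 + 8 + 10 = 42
Best route has total 34.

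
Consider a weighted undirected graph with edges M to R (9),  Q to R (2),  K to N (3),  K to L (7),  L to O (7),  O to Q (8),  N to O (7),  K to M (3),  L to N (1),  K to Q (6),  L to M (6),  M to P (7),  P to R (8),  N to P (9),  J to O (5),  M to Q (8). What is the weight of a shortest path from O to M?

Some routes from O to M:
O → N → K → M: 7 + 3 + 3 = 13
O → L → N → K → M: 7 + 1 + 3 + 3 = 14
O → L → M: 7 + 6 = 13
O → N → L → M: 7 + 1 + 6 = 14
Shortest: 13.

13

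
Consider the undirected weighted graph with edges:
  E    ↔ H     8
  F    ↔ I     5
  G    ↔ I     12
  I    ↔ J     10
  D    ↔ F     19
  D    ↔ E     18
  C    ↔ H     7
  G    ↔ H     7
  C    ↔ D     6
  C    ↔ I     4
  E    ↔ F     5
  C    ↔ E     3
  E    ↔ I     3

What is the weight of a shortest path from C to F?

8

Comparing a few candidate routes:
C - H - E - F: 7 + 8 + 5 = 20
C - E - I - F: 3 + 3 + 5 = 11
C - E - F: 3 + 5 = 8
C - I - F: 4 + 5 = 9
C - I - E - F: 4 + 3 + 5 = 12
Shortest: 8.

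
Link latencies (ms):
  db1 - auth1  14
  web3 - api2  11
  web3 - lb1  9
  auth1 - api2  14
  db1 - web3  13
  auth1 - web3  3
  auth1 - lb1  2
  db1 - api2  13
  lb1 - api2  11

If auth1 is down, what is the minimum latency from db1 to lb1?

Candidate routes:
db1→api2→web3→lb1: 13 + 11 + 9 = 33
db1→web3→lb1: 13 + 9 = 22
db1→api2→lb1: 13 + 11 = 24
db1→web3→api2→lb1: 13 + 11 + 11 = 35
Shortest: 22 ms.

22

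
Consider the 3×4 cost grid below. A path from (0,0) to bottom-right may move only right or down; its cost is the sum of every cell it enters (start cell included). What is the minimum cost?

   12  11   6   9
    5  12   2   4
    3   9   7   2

Take [0,0] → [0,1] → [0,2] → [1,2] → [1,3] → [2,3] for a total of 12 + 11 + 6 + 2 + 4 + 2 = 37.
For comparison, the top-then-right route costs 44.

37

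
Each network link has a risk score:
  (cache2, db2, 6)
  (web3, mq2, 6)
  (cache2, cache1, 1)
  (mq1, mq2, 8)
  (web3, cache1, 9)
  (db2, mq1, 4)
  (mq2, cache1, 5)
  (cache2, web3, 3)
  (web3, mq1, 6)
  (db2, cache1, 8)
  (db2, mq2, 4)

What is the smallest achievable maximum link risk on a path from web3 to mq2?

Checking several routes:
web3 → mq1 → db2 → cache2 → cache1 → mq2: max(6, 4, 6, 1, 5) = 6
web3 → mq2: max(6) = 6
web3 → cache2 → cache1 → mq2: max(3, 1, 5) = 5
web3 → mq1 → db2 → mq2: max(6, 4, 4) = 6
web3 → cache2 → db2 → mq2: max(3, 6, 4) = 6
Best route has worst link 5.

5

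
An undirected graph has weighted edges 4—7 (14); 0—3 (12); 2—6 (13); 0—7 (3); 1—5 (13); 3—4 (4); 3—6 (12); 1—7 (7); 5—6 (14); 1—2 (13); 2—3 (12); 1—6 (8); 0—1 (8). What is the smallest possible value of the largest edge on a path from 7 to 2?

A few of the 7→2 routes:
7 - 1 - 6 - 3 - 2: max(7, 8, 12, 12) = 12
7 - 1 - 0 - 3 - 2: max(7, 8, 12, 12) = 12
7 - 0 - 3 - 2: max(3, 12, 12) = 12
7 - 0 - 1 - 6 - 3 - 2: max(3, 8, 8, 12, 12) = 12
Best route has worst link 12.

12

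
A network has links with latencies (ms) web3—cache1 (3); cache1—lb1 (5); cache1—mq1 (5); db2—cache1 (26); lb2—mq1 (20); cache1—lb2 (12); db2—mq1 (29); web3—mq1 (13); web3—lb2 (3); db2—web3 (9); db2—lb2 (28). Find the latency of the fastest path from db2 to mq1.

17

A few of the db2→mq1 routes:
db2-mq1: 29
db2-cache1-mq1: 26 + 5 = 31
db2-web3-lb2-mq1: 9 + 3 + 20 = 32
db2-web3-mq1: 9 + 13 = 22
db2-web3-lb2-cache1-mq1: 9 + 3 + 12 + 5 = 29
db2-web3-cache1-mq1: 9 + 3 + 5 = 17
The minimum is 17 ms.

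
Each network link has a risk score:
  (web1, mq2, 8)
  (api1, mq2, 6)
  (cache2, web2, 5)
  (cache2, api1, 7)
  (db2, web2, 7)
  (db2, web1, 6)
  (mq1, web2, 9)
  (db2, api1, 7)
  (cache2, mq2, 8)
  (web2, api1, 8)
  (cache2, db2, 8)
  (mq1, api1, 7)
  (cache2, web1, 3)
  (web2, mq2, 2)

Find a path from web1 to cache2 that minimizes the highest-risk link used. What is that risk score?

3

Some routes from web1 to cache2:
web1 -> cache2: max(3) = 3
web1 -> db2 -> web2 -> mq2 -> api1 -> cache2: max(6, 7, 2, 6, 7) = 7
web1 -> db2 -> web2 -> cache2: max(6, 7, 5) = 7
The minimum achievable maximum is 3.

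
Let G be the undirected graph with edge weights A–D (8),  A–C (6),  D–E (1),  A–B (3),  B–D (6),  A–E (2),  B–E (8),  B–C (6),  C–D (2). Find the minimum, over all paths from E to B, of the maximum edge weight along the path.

3

Comparing a few candidate routes:
E -> A -> B: max(2, 3) = 3
E -> D -> C -> B: max(1, 2, 6) = 6
E -> D -> B: max(1, 6) = 6
E -> D -> C -> A -> B: max(1, 2, 6, 3) = 6
Best route has worst link 3.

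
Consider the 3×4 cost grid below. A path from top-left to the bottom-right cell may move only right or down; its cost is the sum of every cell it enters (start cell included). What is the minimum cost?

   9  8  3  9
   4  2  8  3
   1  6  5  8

Cheapest: (0,0)→(1,0)→(2,0)→(2,1)→(2,2)→(2,3)
  9 + 4 + 1 + 6 + 5 + 8 = 33
(Top row then right column would cost 40.)

33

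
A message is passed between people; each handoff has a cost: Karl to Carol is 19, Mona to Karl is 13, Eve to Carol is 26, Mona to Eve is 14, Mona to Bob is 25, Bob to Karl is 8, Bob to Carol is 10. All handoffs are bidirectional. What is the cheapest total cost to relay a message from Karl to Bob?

8

Checking several routes:
Karl -> Carol -> Bob: 19 + 10 = 29
Karl -> Mona -> Bob: 13 + 25 = 38
Karl -> Bob: 8
The minimum is 8.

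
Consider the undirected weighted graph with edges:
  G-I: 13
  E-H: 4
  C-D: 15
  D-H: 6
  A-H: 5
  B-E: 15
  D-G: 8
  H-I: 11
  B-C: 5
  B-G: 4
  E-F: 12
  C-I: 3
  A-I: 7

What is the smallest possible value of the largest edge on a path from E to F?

Routes from E to F:
E - F: max(12) = 12
The minimum achievable maximum is 12.

12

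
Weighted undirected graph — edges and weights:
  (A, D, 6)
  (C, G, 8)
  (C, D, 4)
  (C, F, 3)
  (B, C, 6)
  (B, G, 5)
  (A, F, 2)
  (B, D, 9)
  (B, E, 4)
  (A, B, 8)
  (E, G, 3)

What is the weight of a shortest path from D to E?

Some routes from D to E:
D → B → E: 9 + 4 = 13
D → C → G → E: 4 + 8 + 3 = 15
D → C → B → E: 4 + 6 + 4 = 14
Shortest: 13.

13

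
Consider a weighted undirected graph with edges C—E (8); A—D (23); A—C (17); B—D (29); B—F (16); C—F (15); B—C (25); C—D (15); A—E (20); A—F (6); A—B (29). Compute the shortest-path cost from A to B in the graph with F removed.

Some routes from A to B avoiding F:
A - C - B: 17 + 25 = 42
A - D - B: 23 + 29 = 52
A - B: 29
Best route has total 29.

29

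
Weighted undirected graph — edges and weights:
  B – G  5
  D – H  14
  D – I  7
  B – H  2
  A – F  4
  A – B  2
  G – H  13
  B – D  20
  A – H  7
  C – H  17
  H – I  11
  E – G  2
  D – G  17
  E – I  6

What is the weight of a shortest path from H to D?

14

A few of the H→D routes:
H → B → G → E → I → D: 2 + 5 + 2 + 6 + 7 = 22
H → I → D: 11 + 7 = 18
H → D: 14
H → B → D: 2 + 20 = 22
H → B → G → D: 2 + 5 + 17 = 24
The minimum is 14.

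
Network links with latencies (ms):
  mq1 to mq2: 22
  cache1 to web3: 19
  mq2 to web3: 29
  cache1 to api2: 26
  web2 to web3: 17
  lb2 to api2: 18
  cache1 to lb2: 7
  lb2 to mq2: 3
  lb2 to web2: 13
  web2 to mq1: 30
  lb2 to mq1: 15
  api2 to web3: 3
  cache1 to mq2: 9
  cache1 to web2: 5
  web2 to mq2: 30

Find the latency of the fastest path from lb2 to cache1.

A few of the lb2→cache1 routes:
lb2→cache1: 7
lb2→api2→web3→web2→cache1: 18 + 3 + 17 + 5 = 43
lb2→web2→cache1: 13 + 5 = 18
lb2→api2→web3→cache1: 18 + 3 + 19 = 40
lb2→mq2→cache1: 3 + 9 = 12
lb2→mq2→web2→cache1: 3 + 30 + 5 = 38
The minimum is 7 ms.

7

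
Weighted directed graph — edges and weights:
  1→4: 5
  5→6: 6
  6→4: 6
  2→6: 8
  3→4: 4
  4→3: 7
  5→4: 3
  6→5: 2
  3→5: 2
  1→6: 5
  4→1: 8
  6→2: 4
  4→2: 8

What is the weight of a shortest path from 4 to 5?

9

Candidate routes:
4→2→6→5: 8 + 8 + 2 = 18
4→1→6→5: 8 + 5 + 2 = 15
4→3→5: 7 + 2 = 9
Best route has total 9.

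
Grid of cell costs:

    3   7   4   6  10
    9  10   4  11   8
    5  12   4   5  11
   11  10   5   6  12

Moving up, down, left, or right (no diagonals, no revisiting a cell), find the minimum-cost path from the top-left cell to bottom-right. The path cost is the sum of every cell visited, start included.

Path r0c0 r0c1 r0c2 r1c2 r2c2 r2c3 r3c3 r3c4: 3 + 7 + 4 + 4 + 4 + 5 + 6 + 12 = 45.

45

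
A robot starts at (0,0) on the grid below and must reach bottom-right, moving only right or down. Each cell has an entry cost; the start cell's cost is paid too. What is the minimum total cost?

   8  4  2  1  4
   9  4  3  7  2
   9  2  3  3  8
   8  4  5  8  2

Path [0,0]→[0,1]→[0,2]→[0,3]→[0,4]→[1,4]→[2,4]→[3,4]: 8 + 4 + 2 + 1 + 4 + 2 + 8 + 2 = 31.

31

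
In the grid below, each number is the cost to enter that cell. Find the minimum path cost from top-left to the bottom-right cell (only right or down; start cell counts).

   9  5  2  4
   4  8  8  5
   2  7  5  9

34

Cheapest: r0c0→r0c1→r0c2→r0c3→r1c3→r2c3
  9 + 5 + 2 + 4 + 5 + 9 = 34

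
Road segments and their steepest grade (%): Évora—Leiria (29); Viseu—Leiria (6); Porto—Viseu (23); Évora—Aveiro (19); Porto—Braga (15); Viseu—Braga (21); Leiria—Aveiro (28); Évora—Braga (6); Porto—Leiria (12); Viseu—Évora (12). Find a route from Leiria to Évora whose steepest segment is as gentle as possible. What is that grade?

Some routes from Leiria to Évora:
Leiria -> Porto -> Braga -> Évora: max(12, 15, 6) = 15
Leiria -> Viseu -> Braga -> Évora: max(6, 21, 6) = 21
Leiria -> Viseu -> Évora: max(6, 12) = 12
Smallest bottleneck: 12%.

12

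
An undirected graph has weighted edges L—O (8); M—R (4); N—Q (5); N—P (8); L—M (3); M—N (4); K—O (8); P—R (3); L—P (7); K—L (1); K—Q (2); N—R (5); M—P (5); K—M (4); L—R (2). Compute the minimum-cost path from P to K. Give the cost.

Checking several routes:
P→R→M→L→K: 3 + 4 + 3 + 1 = 11
P→M→L→K: 5 + 3 + 1 = 9
P→R→L→K: 3 + 2 + 1 = 6
P→M→K: 5 + 4 = 9
P→R→M→K: 3 + 4 + 4 = 11
P→L→K: 7 + 1 = 8
The minimum is 6.

6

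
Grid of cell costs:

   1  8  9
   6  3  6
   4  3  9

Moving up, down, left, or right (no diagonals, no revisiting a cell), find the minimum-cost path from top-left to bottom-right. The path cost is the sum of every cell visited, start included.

One optimal route is [0,0] [1,0] [1,1] [2,1] [2,2].
Its cost is 1 + 6 + 3 + 3 + 9 = 22.

22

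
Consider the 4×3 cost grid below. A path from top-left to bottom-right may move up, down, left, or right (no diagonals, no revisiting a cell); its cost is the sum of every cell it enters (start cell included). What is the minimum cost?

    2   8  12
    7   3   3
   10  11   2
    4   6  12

29

One optimal route is [0,0] → [1,0] → [1,1] → [1,2] → [2,2] → [3,2].
Its cost is 2 + 7 + 3 + 3 + 2 + 12 = 29.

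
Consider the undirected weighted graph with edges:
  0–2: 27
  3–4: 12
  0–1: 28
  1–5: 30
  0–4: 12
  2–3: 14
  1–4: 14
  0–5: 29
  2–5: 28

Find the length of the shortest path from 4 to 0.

12

Checking several routes:
4 → 3 → 2 → 5 → 0: 12 + 14 + 28 + 29 = 83
4 → 3 → 2 → 0: 12 + 14 + 27 = 53
4 → 1 → 5 → 2 → 0: 14 + 30 + 28 + 27 = 99
4 → 1 → 5 → 0: 14 + 30 + 29 = 73
4 → 0: 12
4 → 1 → 0: 14 + 28 = 42
Shortest: 12.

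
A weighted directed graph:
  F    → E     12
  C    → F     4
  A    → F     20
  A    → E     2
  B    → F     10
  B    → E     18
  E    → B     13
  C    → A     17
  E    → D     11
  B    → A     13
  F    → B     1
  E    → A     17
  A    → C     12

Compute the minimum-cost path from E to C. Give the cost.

Paths from E to C:
E - B - A - C: 13 + 13 + 12 = 38
E - A - C: 17 + 12 = 29
Shortest: 29.

29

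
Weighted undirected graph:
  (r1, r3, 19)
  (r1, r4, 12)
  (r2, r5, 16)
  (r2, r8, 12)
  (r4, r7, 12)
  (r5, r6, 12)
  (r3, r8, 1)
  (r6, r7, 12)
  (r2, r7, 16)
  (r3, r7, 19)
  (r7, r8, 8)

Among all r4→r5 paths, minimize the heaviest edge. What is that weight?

12

Comparing a few candidate routes:
r4 - r7 - r8 - r2 - r5: max(12, 8, 12, 16) = 16
r4 - r7 - r6 - r5: max(12, 12, 12) = 12
r4 - r1 - r3 - r8 - r2 - r5: max(12, 19, 1, 12, 16) = 19
r4 - r7 - r2 - r5: max(12, 16, 16) = 16
Smallest bottleneck: 12.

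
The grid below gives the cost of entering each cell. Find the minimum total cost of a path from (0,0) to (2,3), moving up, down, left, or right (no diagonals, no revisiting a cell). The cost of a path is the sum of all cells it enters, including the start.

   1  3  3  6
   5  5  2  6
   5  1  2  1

Cheapest: r0c0→r0c1→r0c2→r1c2→r2c2→r2c3
  1 + 3 + 3 + 2 + 2 + 1 = 12

12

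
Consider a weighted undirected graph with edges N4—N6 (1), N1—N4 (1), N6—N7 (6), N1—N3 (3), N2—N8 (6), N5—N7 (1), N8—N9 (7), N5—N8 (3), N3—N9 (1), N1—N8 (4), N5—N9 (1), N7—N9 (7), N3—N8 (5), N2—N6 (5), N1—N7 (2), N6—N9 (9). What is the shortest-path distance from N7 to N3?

3

Comparing a few candidate routes:
N7 -> N6 -> N4 -> N1 -> N3: 6 + 1 + 1 + 3 = 11
N7 -> N5 -> N8 -> N3: 1 + 3 + 5 = 9
N7 -> N5 -> N9 -> N3: 1 + 1 + 1 = 3
N7 -> N9 -> N3: 7 + 1 = 8
N7 -> N1 -> N3: 2 + 3 = 5
Best route has total 3.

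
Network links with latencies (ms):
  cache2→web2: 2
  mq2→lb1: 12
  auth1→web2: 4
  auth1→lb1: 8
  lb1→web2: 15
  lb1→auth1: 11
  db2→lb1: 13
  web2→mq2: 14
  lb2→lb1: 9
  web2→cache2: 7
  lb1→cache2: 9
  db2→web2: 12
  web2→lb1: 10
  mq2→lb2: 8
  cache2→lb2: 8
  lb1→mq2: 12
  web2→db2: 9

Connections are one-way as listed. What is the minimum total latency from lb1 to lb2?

Comparing a few candidate routes:
lb1 -> web2 -> cache2 -> lb2: 15 + 7 + 8 = 30
lb1 -> cache2 -> lb2: 9 + 8 = 17
lb1 -> mq2 -> lb2: 12 + 8 = 20
lb1 -> auth1 -> web2 -> cache2 -> lb2: 11 + 4 + 7 + 8 = 30
Best route has total 17 ms.

17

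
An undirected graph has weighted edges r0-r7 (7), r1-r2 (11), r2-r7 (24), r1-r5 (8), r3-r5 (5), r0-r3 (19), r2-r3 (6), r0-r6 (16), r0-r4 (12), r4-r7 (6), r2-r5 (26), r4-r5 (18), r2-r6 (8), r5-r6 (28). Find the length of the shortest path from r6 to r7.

23

Some routes from r6 to r7:
r6 → r2 → r3 → r5 → r4 → r7: 8 + 6 + 5 + 18 + 6 = 43
r6 → r2 → r7: 8 + 24 = 32
r6 → r2 → r3 → r0 → r4 → r7: 8 + 6 + 19 + 12 + 6 = 51
r6 → r0 → r4 → r7: 16 + 12 + 6 = 34
r6 → r0 → r7: 16 + 7 = 23
r6 → r2 → r3 → r0 → r7: 8 + 6 + 19 + 7 = 40
Shortest: 23.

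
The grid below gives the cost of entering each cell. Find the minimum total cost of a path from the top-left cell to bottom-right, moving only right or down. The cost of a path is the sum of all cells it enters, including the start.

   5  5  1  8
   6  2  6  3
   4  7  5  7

Cheapest: [0,0] [0,1] [0,2] [1,2] [1,3] [2,3]
  5 + 5 + 1 + 6 + 3 + 7 = 27
(Top row then right column would cost 29.)

27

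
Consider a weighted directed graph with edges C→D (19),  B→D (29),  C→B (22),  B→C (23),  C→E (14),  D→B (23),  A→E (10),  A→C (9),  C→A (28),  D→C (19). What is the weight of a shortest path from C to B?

22

Routes from C to B:
C -> D -> B: 19 + 23 = 42
C -> B: 22
Shortest: 22.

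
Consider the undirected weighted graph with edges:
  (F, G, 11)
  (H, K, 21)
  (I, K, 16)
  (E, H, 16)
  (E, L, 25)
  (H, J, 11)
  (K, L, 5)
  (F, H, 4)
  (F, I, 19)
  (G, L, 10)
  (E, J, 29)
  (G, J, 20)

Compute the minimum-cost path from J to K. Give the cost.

Checking several routes:
J→H→F→G→L→K: 11 + 4 + 11 + 10 + 5 = 41
J→H→K: 11 + 21 = 32
J→G→L→K: 20 + 10 + 5 = 35
J→G→F→H→K: 20 + 11 + 4 + 21 = 56
J→H→F→I→K: 11 + 4 + 19 + 16 = 50
The minimum is 32.

32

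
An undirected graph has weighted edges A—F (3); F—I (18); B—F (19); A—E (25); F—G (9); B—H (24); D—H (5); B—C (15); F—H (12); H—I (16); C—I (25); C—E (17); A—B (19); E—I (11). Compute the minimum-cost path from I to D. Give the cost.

21

Comparing a few candidate routes:
I-F-H-D: 18 + 12 + 5 = 35
I-F-B-H-D: 18 + 19 + 24 + 5 = 66
I-E-A-F-H-D: 11 + 25 + 3 + 12 + 5 = 56
I-C-B-H-D: 25 + 15 + 24 + 5 = 69
I-H-D: 16 + 5 = 21
I-F-A-B-H-D: 18 + 3 + 19 + 24 + 5 = 69
Shortest: 21.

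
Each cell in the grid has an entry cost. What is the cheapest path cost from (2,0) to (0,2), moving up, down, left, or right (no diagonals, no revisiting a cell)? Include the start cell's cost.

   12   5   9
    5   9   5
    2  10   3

Best path: [2,0] [2,1] [2,2] [1,2] [0,2]
Cost: 2 + 10 + 3 + 5 + 9 = 29

29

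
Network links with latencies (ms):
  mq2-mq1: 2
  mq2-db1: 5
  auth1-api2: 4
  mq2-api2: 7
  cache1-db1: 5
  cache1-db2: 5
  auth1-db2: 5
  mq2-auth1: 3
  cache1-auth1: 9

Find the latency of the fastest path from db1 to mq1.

A few of the db1→mq1 routes:
db1 - mq2 - mq1: 5 + 2 = 7
db1 - cache1 - auth1 - mq2 - mq1: 5 + 9 + 3 + 2 = 19
db1 - cache1 - db2 - auth1 - mq2 - mq1: 5 + 5 + 5 + 3 + 2 = 20
Shortest: 7 ms.

7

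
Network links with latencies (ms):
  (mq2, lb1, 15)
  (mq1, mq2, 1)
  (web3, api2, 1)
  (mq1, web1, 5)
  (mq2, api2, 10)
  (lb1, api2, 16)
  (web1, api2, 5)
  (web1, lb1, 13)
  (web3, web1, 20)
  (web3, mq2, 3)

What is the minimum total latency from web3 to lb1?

17

A few of the web3→lb1 routes:
web3 -> api2 -> lb1: 1 + 16 = 17
web3 -> mq2 -> mq1 -> web1 -> lb1: 3 + 1 + 5 + 13 = 22
web3 -> api2 -> web1 -> lb1: 1 + 5 + 13 = 19
web3 -> mq2 -> lb1: 3 + 15 = 18
Shortest: 17 ms.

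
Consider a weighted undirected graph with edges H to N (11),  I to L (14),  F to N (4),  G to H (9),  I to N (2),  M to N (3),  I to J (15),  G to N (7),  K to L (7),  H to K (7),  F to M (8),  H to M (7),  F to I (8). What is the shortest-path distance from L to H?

Some routes from L to H:
L→I→N→F→M→H: 14 + 2 + 4 + 8 + 7 = 35
L→I→N→H: 14 + 2 + 11 = 27
L→I→N→G→H: 14 + 2 + 7 + 9 = 32
L→K→H: 7 + 7 = 14
L→I→N→M→H: 14 + 2 + 3 + 7 = 26
L→I→F→N→M→H: 14 + 8 + 4 + 3 + 7 = 36
The minimum is 14.

14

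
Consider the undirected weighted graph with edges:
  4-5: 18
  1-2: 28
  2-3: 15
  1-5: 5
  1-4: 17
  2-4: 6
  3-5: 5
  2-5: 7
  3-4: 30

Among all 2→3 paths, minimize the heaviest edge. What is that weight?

7

Some routes from 2 to 3:
2→5→3: max(7, 5) = 7
2→1→4→5→3: max(28, 17, 18, 5) = 28
2→4→5→3: max(6, 18, 5) = 18
2→4→1→5→3: max(6, 17, 5, 5) = 17
2→1→5→3: max(28, 5, 5) = 28
2→3: max(15) = 15
Smallest bottleneck: 7.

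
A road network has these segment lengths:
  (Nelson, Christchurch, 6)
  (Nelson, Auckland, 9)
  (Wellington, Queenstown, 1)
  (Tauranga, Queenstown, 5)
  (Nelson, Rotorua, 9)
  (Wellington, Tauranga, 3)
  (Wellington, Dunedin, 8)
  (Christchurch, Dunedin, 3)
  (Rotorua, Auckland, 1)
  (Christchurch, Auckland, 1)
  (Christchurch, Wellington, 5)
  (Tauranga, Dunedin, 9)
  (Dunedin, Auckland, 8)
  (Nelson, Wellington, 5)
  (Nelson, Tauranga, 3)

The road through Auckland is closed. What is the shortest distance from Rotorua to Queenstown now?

15

Checking several routes:
Rotorua - Nelson - Wellington - Queenstown: 9 + 5 + 1 = 15
Rotorua - Nelson - Tauranga - Queenstown: 9 + 3 + 5 = 17
Rotorua - Nelson - Tauranga - Wellington - Queenstown: 9 + 3 + 3 + 1 = 16
Best route has total 15.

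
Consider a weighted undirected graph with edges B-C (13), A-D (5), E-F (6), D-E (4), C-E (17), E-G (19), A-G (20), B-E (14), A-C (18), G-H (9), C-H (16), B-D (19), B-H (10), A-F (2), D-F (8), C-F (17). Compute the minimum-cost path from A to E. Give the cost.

8

A few of the A→E routes:
A-F-E: 2 + 6 = 8
A-D-F-E: 5 + 8 + 6 = 19
A-C-E: 18 + 17 = 35
A-D-E: 5 + 4 = 9
A-F-D-E: 2 + 8 + 4 = 14
A-F-C-E: 2 + 17 + 17 = 36
Best route has total 8.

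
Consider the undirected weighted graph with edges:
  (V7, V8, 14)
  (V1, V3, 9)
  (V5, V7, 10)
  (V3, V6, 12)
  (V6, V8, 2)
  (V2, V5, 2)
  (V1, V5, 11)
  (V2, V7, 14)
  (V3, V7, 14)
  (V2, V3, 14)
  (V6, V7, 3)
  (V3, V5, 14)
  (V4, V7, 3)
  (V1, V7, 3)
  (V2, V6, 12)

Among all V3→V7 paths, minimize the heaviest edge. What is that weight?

9

Some routes from V3 to V7:
V3→V6→V2→V5→V7: max(12, 12, 2, 10) = 12
V3→V6→V7: max(12, 3) = 12
V3→V1→V5→V2→V6→V7: max(9, 11, 2, 12, 3) = 12
V3→V6→V2→V5→V1→V7: max(12, 12, 2, 11, 3) = 12
V3→V1→V7: max(9, 3) = 9
V3→V1→V5→V7: max(9, 11, 10) = 11
Best route has worst link 9.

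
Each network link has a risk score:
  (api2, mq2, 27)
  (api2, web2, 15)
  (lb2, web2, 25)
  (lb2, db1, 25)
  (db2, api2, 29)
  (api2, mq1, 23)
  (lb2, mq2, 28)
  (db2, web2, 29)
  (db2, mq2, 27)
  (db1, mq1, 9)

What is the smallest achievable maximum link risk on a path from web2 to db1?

23

Some routes from web2 to db1:
web2-db2-mq2-lb2-db1: max(29, 27, 28, 25) = 29
web2-lb2-mq2-api2-mq1-db1: max(25, 28, 27, 23, 9) = 28
web2-api2-mq1-db1: max(15, 23, 9) = 23
web2-api2-mq2-lb2-db1: max(15, 27, 28, 25) = 28
web2-lb2-db1: max(25, 25) = 25
Smallest bottleneck: 23.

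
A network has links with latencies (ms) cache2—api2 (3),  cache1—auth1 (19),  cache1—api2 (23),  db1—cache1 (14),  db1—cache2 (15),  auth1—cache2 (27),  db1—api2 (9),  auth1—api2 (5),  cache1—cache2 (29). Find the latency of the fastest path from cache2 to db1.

Comparing a few candidate routes:
cache2-auth1-api2-db1: 27 + 5 + 9 = 41
cache2-api2-auth1-cache1-db1: 3 + 5 + 19 + 14 = 41
cache2-api2-cache1-db1: 3 + 23 + 14 = 40
cache2-api2-db1: 3 + 9 = 12
cache2-db1: 15
Shortest: 12 ms.

12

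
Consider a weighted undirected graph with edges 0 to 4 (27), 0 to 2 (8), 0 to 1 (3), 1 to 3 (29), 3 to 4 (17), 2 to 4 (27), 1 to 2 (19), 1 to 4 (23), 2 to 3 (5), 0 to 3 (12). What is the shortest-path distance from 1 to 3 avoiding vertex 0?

24

Some routes from 1 to 3 avoiding 0:
1-3: 29
1-4-3: 23 + 17 = 40
1-2-3: 19 + 5 = 24
1-4-2-3: 23 + 27 + 5 = 55
Best route has total 24.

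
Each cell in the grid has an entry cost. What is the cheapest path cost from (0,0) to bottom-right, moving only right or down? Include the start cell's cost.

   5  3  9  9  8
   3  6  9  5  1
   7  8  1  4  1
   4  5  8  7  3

Best path: [0,0] → [0,1] → [1,1] → [2,1] → [2,2] → [2,3] → [2,4] → [3,4]
Cost: 5 + 3 + 6 + 8 + 1 + 4 + 1 + 3 = 31
For comparison, the top-then-right route costs 39.

31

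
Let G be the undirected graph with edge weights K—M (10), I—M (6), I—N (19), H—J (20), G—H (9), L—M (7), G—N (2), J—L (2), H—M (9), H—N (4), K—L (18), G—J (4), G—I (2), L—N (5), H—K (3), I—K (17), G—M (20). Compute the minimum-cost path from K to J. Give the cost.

Some routes from K to J:
K → H → N → L → J: 3 + 4 + 5 + 2 = 14
K → H → G → J: 3 + 9 + 4 = 16
K → H → N → G → J: 3 + 4 + 2 + 4 = 13
K → M → L → J: 10 + 7 + 2 = 19
Best route has total 13.

13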